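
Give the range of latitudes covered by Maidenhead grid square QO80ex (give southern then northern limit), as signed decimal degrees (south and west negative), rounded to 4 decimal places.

50.9583, 51.0000

Field Q=16, O=14: +16·20° lon, +14·10° lat → SW at lon 140°, lat 50°.
Square 8, 0: +8·2° lon, +0·1° lat → SW at lon 156°, lat 50°.
Subsquare e=4, x=23: +4·0.0833333° lon, +23·0.0416667° lat → SW at lon 156.333°, lat 50.9583°.
Cell spans 0.0833333° lon × 0.0416667° lat.
south 50.9583, north 51.0000.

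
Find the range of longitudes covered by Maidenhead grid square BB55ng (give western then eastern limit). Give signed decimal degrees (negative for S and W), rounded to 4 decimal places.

-148.9167, -148.8333

Field B=1, B=1: +1·20° lon, +1·10° lat → SW at lon -160°, lat -80°.
Square 5, 5: +5·2° lon, +5·1° lat → SW at lon -150°, lat -75°.
Subsquare n=13, g=6: +13·0.0833333° lon, +6·0.0416667° lat → SW at lon -148.917°, lat -74.75°.
Cell spans 0.0833333° lon × 0.0416667° lat.
west -148.9167, east -148.8333.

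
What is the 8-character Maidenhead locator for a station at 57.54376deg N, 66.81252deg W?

Shift to the Maidenhead origin (180°W, 90°S): lon 113.18748, lat 147.54376.
Field (20°×10°, letters A–R): 113.18748/20 → 5 → F, 147.54376/10 → 14 → O; chars FO.
Square (2°×1°, digits 0–9): 13.18748/2 → 6, 7.54376/1 → 7; chars 67.
Subsquare (5′×2.5′, letters a–x): 1.18748/0.0833333 → 14 → o, 0.54376/0.0416667 → 13 → n; chars on.
Extended square (30″×15″, digits 0–9): 0.02081/0.00833333 → 2, 0.00209/0.00416667 → 0; chars 20.

FO67on20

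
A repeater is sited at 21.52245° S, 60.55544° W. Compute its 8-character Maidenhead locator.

FG98rl34

Add 180° to longitude and 90° to latitude: 119.44456, 68.47755.
Field (20°×10°, letters A–R): lon ⌊119.44456/20⌋ = 5 → F; lat ⌊68.47755/10⌋ = 6 → G.
Square (2°×1°, digits 0–9): lon ⌊19.44456/2⌋ = 9; lat ⌊8.47755/1⌋ = 8.
Subsquare (5′×2.5′, letters a–x): lon ⌊1.44456/0.0833333⌋ = 17 → r; lat ⌊0.47755/0.0416667⌋ = 11 → l.
Extended square (30″×15″, digits 0–9): lon ⌊0.02789/0.00833333⌋ = 3; lat ⌊0.01922/0.00416667⌋ = 4.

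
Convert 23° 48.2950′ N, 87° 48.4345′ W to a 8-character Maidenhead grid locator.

EL63ct33

Shift to the Maidenhead origin (180°W, 90°S): lon 92.19276, lat 113.80492.
Field: 92.19276/20 → 4 → E, 113.80492/10 → 11 → L; chars EL.
Square: 12.19276/2 → 6, 3.80492/1 → 3; chars 63.
Subsquare: 0.19276/0.0833333 → 2 → c, 0.80492/0.0416667 → 19 → t; chars ct.
Extended square: 0.02609/0.00833333 → 3, 0.01325/0.00416667 → 3; chars 33.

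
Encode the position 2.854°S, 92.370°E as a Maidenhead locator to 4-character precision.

NI67

Add 180° to longitude and 90° to latitude: 272.37, 87.15.
Field (20°×10°, letters A–R): lon ⌊272.37/20⌋ = 13 → N; lat ⌊87.15/10⌋ = 8 → I.
Square (2°×1°, digits 0–9): lon ⌊12.37/2⌋ = 6; lat ⌊7.15/1⌋ = 7.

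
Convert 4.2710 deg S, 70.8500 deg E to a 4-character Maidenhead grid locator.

Offset from 180°W / 90°S: lon 250.85°, lat 85.73°.
Field (20°×10°, letters A–R): lon ⌊250.85/20⌋ = 12 → M; lat ⌊85.73/10⌋ = 8 → I.
Square (2°×1°, digits 0–9): lon ⌊10.85/2⌋ = 5; lat ⌊5.73/1⌋ = 5.

MI55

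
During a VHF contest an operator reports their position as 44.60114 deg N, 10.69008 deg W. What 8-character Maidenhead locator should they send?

IN44po74

Offset from 180°W / 90°S: lon 169.30992°, lat 134.60114°.
Field (20°×10°, letters A–R): 169.30992/20 → 8 → I, 134.60114/10 → 13 → N; chars IN.
Square (2°×1°, digits 0–9): 9.30992/2 → 4, 4.60114/1 → 4; chars 44.
Subsquare (5′×2.5′, letters a–x): 1.30992/0.0833333 → 15 → p, 0.60114/0.0416667 → 14 → o; chars po.
Extended square (30″×15″, digits 0–9): 0.05992/0.00833333 → 7, 0.01781/0.00416667 → 4; chars 74.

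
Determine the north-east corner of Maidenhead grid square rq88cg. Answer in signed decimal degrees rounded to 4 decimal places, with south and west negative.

Field R=17, Q=16: +17·20° lon, +16·10° lat → SW at lon 160°, lat 70°.
Square 8, 8: +8·2° lon, +8·1° lat → SW at lon 176°, lat 78°.
Subsquare c=2, g=6: +2·0.0833333° lon, +6·0.0416667° lat → SW at lon 176.167°, lat 78.25°.
Cell spans 0.0833333° lon × 0.0416667° lat. NE corner is SW corner plus one full cell.
latitude 78.2917, longitude 176.2500.

78.2917, 176.2500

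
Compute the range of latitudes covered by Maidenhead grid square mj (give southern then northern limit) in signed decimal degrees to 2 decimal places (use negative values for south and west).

0.00, 10.00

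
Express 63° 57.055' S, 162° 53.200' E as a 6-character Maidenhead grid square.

Offset from 180°W / 90°S: lon 342.8867°, lat 26.0491°.
Field: 342.8867/20 → 17 → R, 26.0491/10 → 2 → C; chars RC.
Square: 2.8867/2 → 1, 6.0491/1 → 6; chars 16.
Subsquare: 0.8867/0.0833333 → 10 → k, 0.0491/0.0416667 → 1 → b; chars kb.

RC16kb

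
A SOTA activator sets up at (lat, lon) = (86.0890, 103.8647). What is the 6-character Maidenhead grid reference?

OR16wc

Offset from 180°W / 90°S: lon 283.8647°, lat 176.0890°.
Field: 283.8647/20 → 14 → O, 176.0890/10 → 17 → R; chars OR.
Square: 3.8647/2 → 1, 6.0890/1 → 6; chars 16.
Subsquare: 1.8647/0.0833333 → 22 → w, 0.0890/0.0416667 → 2 → c; chars wc.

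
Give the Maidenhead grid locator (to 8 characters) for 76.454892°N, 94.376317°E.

NQ76ek59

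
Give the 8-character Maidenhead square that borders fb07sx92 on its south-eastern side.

FB07tx01

Longitude extended square 9; +1 → 10, wraps to 0, carry into subsquare.
Longitude subsquare s = 18; +1 → 19 = t.
Latitude extended square 2; −1 → 1.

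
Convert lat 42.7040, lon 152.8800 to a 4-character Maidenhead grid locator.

QN62

Shift to the Maidenhead origin (180°W, 90°S): lon 332.88, lat 132.70.
Field (20°×10°, letters A–R): lon ⌊332.88/20⌋ = 16 → Q; lat ⌊132.70/10⌋ = 13 → N.
Square (2°×1°, digits 0–9): lon ⌊12.88/2⌋ = 6; lat ⌊2.70/1⌋ = 2.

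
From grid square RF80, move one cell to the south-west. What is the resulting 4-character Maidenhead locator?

RE79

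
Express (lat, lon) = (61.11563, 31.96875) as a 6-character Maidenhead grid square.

Add 180° to longitude and 90° to latitude: 211.9688, 151.1156.
Field: lon ⌊211.9688/20⌋ = 10 → K; lat ⌊151.1156/10⌋ = 15 → P.
Square: lon ⌊11.9688/2⌋ = 5; lat ⌊1.1156/1⌋ = 1.
Subsquare: lon ⌊1.9688/0.0833333⌋ = 23 → x; lat ⌊0.1156/0.0416667⌋ = 2 → c.

KP51xc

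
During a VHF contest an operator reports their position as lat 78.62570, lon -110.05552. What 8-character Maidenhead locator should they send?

Offset from 180°W / 90°S: lon 69.94448°, lat 168.62570°.
Field: 69.94448/20 → 3 → D, 168.62570/10 → 16 → Q; chars DQ.
Square: 9.94448/2 → 4, 8.62570/1 → 8; chars 48.
Subsquare: 1.94448/0.0833333 → 23 → x, 0.62570/0.0416667 → 15 → p; chars xp.
Extended square: 0.02781/0.00833333 → 3, 0.00070/0.00416667 → 0; chars 30.

DQ48xp30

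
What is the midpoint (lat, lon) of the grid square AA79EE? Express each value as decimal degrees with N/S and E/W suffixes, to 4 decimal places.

80.8125° S, 165.6250° W

Field A=0, A=0: +0·20° lon, +0·10° lat → SW at lon -180°, lat -90°.
Square 7, 9: +7·2° lon, +9·1° lat → SW at lon -166°, lat -81°.
Subsquare e=4, e=4: +4·0.0833333° lon, +4·0.0416667° lat → SW at lon -165.667°, lat -80.8333°.
Cell spans 0.0833333° lon × 0.0416667° lat. Centre is SW corner plus half of each.
latitude 80.8125° S, longitude 165.6250° W.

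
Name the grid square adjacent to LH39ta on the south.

LH38tx

Latitude subsquare a = 0; −1 → -1, wraps to 23 = x, carry into square.
Latitude square 9; −1 → 8.
The longitude characters are unchanged.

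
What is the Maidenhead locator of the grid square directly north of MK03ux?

MK04ua

Latitude subsquare x = 23; +1 → 24, wraps to 0 = a, carry into square.
Latitude square 3; +1 → 4.
The longitude characters are unchanged.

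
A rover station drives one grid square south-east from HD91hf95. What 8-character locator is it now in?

HD91if04

Longitude extended square 9; +1 → 10, wraps to 0, carry into subsquare.
Longitude subsquare h = 7; +1 → 8 = i.
Latitude extended square 5; −1 → 4.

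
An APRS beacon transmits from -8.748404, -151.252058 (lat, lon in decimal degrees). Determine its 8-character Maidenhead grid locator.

BI41ig90

Offset from 180°W / 90°S: lon 28.74794°, lat 81.25160°.
Field (20°×10°, letters A–R): 28.74794/20 → 1 → B, 81.25160/10 → 8 → I; chars BI.
Square (2°×1°, digits 0–9): 8.74794/2 → 4, 1.25160/1 → 1; chars 41.
Subsquare (5′×2.5′, letters a–x): 0.74794/0.0833333 → 8 → i, 0.25160/0.0416667 → 6 → g; chars ig.
Extended square (30″×15″, digits 0–9): 0.08128/0.00833333 → 9, 0.00160/0.00416667 → 0; chars 90.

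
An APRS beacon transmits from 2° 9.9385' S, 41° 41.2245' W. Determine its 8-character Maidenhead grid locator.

GI97du70

Offset from 180°W / 90°S: lon 138.31293°, lat 87.83436°.
Field (20°×10°, letters A–R): 138.31293/20 → 6 → G, 87.83436/10 → 8 → I; chars GI.
Square (2°×1°, digits 0–9): 18.31293/2 → 9, 7.83436/1 → 7; chars 97.
Subsquare (5′×2.5′, letters a–x): 0.31293/0.0833333 → 3 → d, 0.83436/0.0416667 → 20 → u; chars du.
Extended square (30″×15″, digits 0–9): 0.06293/0.00833333 → 7, 0.00102/0.00416667 → 0; chars 70.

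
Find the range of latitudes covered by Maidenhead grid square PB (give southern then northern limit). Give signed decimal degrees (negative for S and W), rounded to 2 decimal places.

-80.00, -70.00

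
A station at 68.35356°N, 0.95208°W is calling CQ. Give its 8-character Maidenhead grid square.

IP98mi54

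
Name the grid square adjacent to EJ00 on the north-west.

DJ91

Longitude square 0; −1 → -1, wraps to 9, carry into field.
Longitude field E = 4; −1 → 3 = D.
Latitude square 0; +1 → 1.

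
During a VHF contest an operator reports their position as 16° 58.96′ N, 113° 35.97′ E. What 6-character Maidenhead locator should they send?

OK66tx

Offset from 180°W / 90°S: lon 293.5995°, lat 106.9827°.
Field: 293.5995/20 → 14 → O, 106.9827/10 → 10 → K; chars OK.
Square: 13.5995/2 → 6, 6.9827/1 → 6; chars 66.
Subsquare: 1.5995/0.0833333 → 19 → t, 0.9827/0.0416667 → 23 → x; chars tx.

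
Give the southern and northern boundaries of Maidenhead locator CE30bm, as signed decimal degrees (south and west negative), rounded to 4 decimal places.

-49.5000, -49.4583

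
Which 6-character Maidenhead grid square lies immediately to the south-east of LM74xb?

LM84aa

Longitude subsquare x = 23; +1 → 24, wraps to 0 = a, carry into square.
Longitude square 7; +1 → 8.
Latitude subsquare b = 1; −1 → 0 = a.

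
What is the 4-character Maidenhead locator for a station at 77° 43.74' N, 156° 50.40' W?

BQ17

Shift to the Maidenhead origin (180°W, 90°S): lon 23.16, lat 167.73.
Field (20°×10°, letters A–R): lon ⌊23.16/20⌋ = 1 → B; lat ⌊167.73/10⌋ = 16 → Q.
Square (2°×1°, digits 0–9): lon ⌊3.16/2⌋ = 1; lat ⌊7.73/1⌋ = 7.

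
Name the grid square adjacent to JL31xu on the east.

JL41au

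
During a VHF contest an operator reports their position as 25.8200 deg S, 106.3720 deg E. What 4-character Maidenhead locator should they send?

OG34

Add 180° to longitude and 90° to latitude: 286.37, 64.18.
Field: lon ⌊286.37/20⌋ = 14 → O; lat ⌊64.18/10⌋ = 6 → G.
Square: lon ⌊6.37/2⌋ = 3; lat ⌊4.18/1⌋ = 4.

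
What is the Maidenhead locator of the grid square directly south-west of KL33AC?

KL23xb

Longitude subsquare a = 0; −1 → -1, wraps to 23 = x, carry into square.
Longitude square 3; −1 → 2.
Latitude subsquare c = 2; −1 → 1 = b.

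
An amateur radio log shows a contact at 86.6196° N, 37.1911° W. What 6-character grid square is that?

Shift to the Maidenhead origin (180°W, 90°S): lon 142.8089, lat 176.6196.
Field: 142.8089/20 → 7 → H, 176.6196/10 → 17 → R; chars HR.
Square: 2.8089/2 → 1, 6.6196/1 → 6; chars 16.
Subsquare: 0.8089/0.0833333 → 9 → j, 0.6196/0.0416667 → 14 → o; chars jo.

HR16jo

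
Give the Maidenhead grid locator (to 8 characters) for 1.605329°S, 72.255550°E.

MI68dj04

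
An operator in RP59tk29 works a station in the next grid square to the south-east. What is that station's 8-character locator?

RP59tk38

Longitude extended square 2; +1 → 3.
Latitude extended square 9; −1 → 8.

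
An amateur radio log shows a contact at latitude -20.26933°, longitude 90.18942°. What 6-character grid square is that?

NG59cr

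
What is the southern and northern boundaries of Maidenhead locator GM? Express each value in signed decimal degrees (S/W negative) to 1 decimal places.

Field G=6, M=12: +6·20° lon, +12·10° lat → SW at lon -60°, lat 30°.
Cell spans 20° lon × 10° lat.
south 30.0, north 40.0.

30.0, 40.0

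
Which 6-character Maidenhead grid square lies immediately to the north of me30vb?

Latitude subsquare b = 1; +1 → 2 = c.
The longitude characters are unchanged.

ME30vc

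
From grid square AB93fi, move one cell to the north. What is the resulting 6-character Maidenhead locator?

AB93fj

Latitude subsquare i = 8; +1 → 9 = j.
The longitude characters are unchanged.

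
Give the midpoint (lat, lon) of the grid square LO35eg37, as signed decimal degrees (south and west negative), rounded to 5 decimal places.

55.28125, 46.36250

Field L=11, O=14: +11·20° lon, +14·10° lat → SW at lon 40°, lat 50°.
Square 3, 5: +3·2° lon, +5·1° lat → SW at lon 46°, lat 55°.
Subsquare e=4, g=6: +4·0.0833333° lon, +6·0.0416667° lat → SW at lon 46.3333°, lat 55.25°.
Extended square 3, 7: +3·0.00833333° lon, +7·0.00416667° lat → SW at lon 46.3583°, lat 55.2792°.
Cell spans 0.00833333° lon × 0.00416667° lat. Centre is SW corner plus half of each.
latitude 55.28125, longitude 46.36250.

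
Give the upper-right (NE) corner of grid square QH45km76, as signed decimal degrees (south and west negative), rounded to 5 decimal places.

-14.47083, 148.90000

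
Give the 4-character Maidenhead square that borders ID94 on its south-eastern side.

JD03

Longitude square 9; +1 → 10, wraps to 0, carry into field.
Longitude field I = 8; +1 → 9 = J.
Latitude square 4; −1 → 3.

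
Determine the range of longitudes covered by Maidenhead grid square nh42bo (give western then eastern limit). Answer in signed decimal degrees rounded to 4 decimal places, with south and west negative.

88.0833, 88.1667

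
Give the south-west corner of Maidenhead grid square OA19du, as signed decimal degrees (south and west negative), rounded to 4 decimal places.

-80.1667, 102.2500

Field O=14, A=0: +14·20° lon, +0·10° lat → SW at lon 100°, lat -90°.
Square 1, 9: +1·2° lon, +9·1° lat → SW at lon 102°, lat -81°.
Subsquare d=3, u=20: +3·0.0833333° lon, +20·0.0416667° lat → SW at lon 102.25°, lat -80.1667°.
latitude -80.1667, longitude 102.2500.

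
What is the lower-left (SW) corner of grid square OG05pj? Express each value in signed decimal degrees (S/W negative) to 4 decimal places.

-24.6250, 101.2500

Field O=14, G=6: +14·20° lon, +6·10° lat → SW at lon 100°, lat -30°.
Square 0, 5: +0·2° lon, +5·1° lat → SW at lon 100°, lat -25°.
Subsquare p=15, j=9: +15·0.0833333° lon, +9·0.0416667° lat → SW at lon 101.25°, lat -24.625°.
latitude -24.6250, longitude 101.2500.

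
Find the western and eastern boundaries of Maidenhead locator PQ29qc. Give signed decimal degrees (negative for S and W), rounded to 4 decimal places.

125.3333, 125.4167

Field P=15, Q=16: +15·20° lon, +16·10° lat → SW at lon 120°, lat 70°.
Square 2, 9: +2·2° lon, +9·1° lat → SW at lon 124°, lat 79°.
Subsquare q=16, c=2: +16·0.0833333° lon, +2·0.0416667° lat → SW at lon 125.333°, lat 79.0833°.
Cell spans 0.0833333° lon × 0.0416667° lat.
west 125.3333, east 125.4167.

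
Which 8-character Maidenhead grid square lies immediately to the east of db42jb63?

DB42jb73

Longitude extended square 6; +1 → 7.
The latitude characters are unchanged.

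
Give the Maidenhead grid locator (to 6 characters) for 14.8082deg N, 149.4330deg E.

Shift to the Maidenhead origin (180°W, 90°S): lon 329.4330, lat 104.8082.
Field: lon ⌊329.4330/20⌋ = 16 → Q; lat ⌊104.8082/10⌋ = 10 → K.
Square: lon ⌊9.4330/2⌋ = 4; lat ⌊4.8082/1⌋ = 4.
Subsquare: lon ⌊1.4330/0.0833333⌋ = 17 → r; lat ⌊0.8082/0.0416667⌋ = 19 → t.

QK44rt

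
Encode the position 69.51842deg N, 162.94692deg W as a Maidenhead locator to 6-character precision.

Offset from 180°W / 90°S: lon 17.0531°, lat 159.5184°.
Field: lon ⌊17.0531/20⌋ = 0 → A; lat ⌊159.5184/10⌋ = 15 → P.
Square: lon ⌊17.0531/2⌋ = 8; lat ⌊9.5184/1⌋ = 9.
Subsquare: lon ⌊1.0531/0.0833333⌋ = 12 → m; lat ⌊0.5184/0.0416667⌋ = 12 → m.

AP89mm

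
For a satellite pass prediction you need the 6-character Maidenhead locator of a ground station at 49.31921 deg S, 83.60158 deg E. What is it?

NE10tq

Add 180° to longitude and 90° to latitude: 263.6016, 40.6808.
Field: 263.6016/20 → 13 → N, 40.6808/10 → 4 → E; chars NE.
Square: 3.6016/2 → 1, 0.6808/1 → 0; chars 10.
Subsquare: 1.6016/0.0833333 → 19 → t, 0.6808/0.0416667 → 16 → q; chars tq.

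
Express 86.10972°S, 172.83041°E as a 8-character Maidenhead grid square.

Offset from 180°W / 90°S: lon 352.83041°, lat 3.89028°.
Field (20°×10°, letters A–R): lon ⌊352.83041/20⌋ = 17 → R; lat ⌊3.89028/10⌋ = 0 → A.
Square (2°×1°, digits 0–9): lon ⌊12.83041/2⌋ = 6; lat ⌊3.89028/1⌋ = 3.
Subsquare (5′×2.5′, letters a–x): lon ⌊0.83041/0.0833333⌋ = 9 → j; lat ⌊0.89028/0.0416667⌋ = 21 → v.
Extended square (30″×15″, digits 0–9): lon ⌊0.08041/0.00833333⌋ = 9; lat ⌊0.01528/0.00416667⌋ = 3.

RA63jv93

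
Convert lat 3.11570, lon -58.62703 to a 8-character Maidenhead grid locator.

Add 180° to longitude and 90° to latitude: 121.37297, 93.11570.
Field (20°×10°, letters A–R): lon ⌊121.37297/20⌋ = 6 → G; lat ⌊93.11570/10⌋ = 9 → J.
Square (2°×1°, digits 0–9): lon ⌊1.37297/2⌋ = 0; lat ⌊3.11570/1⌋ = 3.
Subsquare (5′×2.5′, letters a–x): lon ⌊1.37297/0.0833333⌋ = 16 → q; lat ⌊0.11570/0.0416667⌋ = 2 → c.
Extended square (30″×15″, digits 0–9): lon ⌊0.03964/0.00833333⌋ = 4; lat ⌊0.03237/0.00416667⌋ = 7.

GJ03qc47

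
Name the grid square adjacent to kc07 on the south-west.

JC96

Longitude square 0; −1 → -1, wraps to 9, carry into field.
Longitude field K = 10; −1 → 9 = J.
Latitude square 7; −1 → 6.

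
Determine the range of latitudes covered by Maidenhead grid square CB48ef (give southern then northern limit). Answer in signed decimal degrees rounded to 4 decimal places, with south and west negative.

Field C=2, B=1: +2·20° lon, +1·10° lat → SW at lon -140°, lat -80°.
Square 4, 8: +4·2° lon, +8·1° lat → SW at lon -132°, lat -72°.
Subsquare e=4, f=5: +4·0.0833333° lon, +5·0.0416667° lat → SW at lon -131.667°, lat -71.7917°.
Cell spans 0.0833333° lon × 0.0416667° lat.
south -71.7917, north -71.7500.

-71.7917, -71.7500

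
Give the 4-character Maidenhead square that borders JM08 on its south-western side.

IM97

Longitude square 0; −1 → -1, wraps to 9, carry into field.
Longitude field J = 9; −1 → 8 = I.
Latitude square 8; −1 → 7.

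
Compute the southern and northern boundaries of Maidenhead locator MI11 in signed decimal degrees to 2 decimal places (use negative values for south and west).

-9.00, -8.00

Field M=12, I=8: +12·20° lon, +8·10° lat → SW at lon 60°, lat -10°.
Square 1, 1: +1·2° lon, +1·1° lat → SW at lon 62°, lat -9°.
Cell spans 2° lon × 1° lat.
south -9.00, north -8.00.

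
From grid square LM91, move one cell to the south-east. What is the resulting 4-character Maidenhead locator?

Longitude square 9; +1 → 10, wraps to 0, carry into field.
Longitude field L = 11; +1 → 12 = M.
Latitude square 1; −1 → 0.

MM00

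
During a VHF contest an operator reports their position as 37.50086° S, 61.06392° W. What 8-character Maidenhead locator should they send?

Add 180° to longitude and 90° to latitude: 118.93608, 52.49914.
Field: 118.93608/20 → 5 → F, 52.49914/10 → 5 → F; chars FF.
Square: 18.93608/2 → 9, 2.49914/1 → 2; chars 92.
Subsquare: 0.93608/0.0833333 → 11 → l, 0.49914/0.0416667 → 11 → l; chars ll.
Extended square: 0.01941/0.00833333 → 2, 0.04081/0.00416667 → 9; chars 29.

FF92ll29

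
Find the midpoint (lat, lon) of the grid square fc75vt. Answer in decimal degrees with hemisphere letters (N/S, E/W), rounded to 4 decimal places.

64.1875° S, 64.2083° W

Field F=5, C=2: +5·20° lon, +2·10° lat → SW at lon -80°, lat -70°.
Square 7, 5: +7·2° lon, +5·1° lat → SW at lon -66°, lat -65°.
Subsquare v=21, t=19: +21·0.0833333° lon, +19·0.0416667° lat → SW at lon -64.25°, lat -64.2083°.
Cell spans 0.0833333° lon × 0.0416667° lat. Centre is SW corner plus half of each.
latitude 64.1875° S, longitude 64.2083° W.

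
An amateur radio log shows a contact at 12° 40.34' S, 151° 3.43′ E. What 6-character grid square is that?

QH57mh

Add 180° to longitude and 90° to latitude: 331.0572, 77.3277.
Field: lon ⌊331.0572/20⌋ = 16 → Q; lat ⌊77.3277/10⌋ = 7 → H.
Square: lon ⌊11.0572/2⌋ = 5; lat ⌊7.3277/1⌋ = 7.
Subsquare: lon ⌊1.0572/0.0833333⌋ = 12 → m; lat ⌊0.3277/0.0416667⌋ = 7 → h.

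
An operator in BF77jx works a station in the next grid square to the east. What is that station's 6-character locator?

BF77kx

Longitude subsquare j = 9; +1 → 10 = k.
The latitude characters are unchanged.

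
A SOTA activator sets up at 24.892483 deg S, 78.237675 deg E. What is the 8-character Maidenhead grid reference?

Shift to the Maidenhead origin (180°W, 90°S): lon 258.23767, lat 65.10752.
Field: 258.23767/20 → 12 → M, 65.10752/10 → 6 → G; chars MG.
Square: 18.23767/2 → 9, 5.10752/1 → 5; chars 95.
Subsquare: 0.23767/0.0833333 → 2 → c, 0.10752/0.0416667 → 2 → c; chars cc.
Extended square: 0.07101/0.00833333 → 8, 0.02418/0.00416667 → 5; chars 85.

MG95cc85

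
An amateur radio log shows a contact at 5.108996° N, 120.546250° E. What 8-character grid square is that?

Shift to the Maidenhead origin (180°W, 90°S): lon 300.54625, lat 95.10900.
Field: lon ⌊300.54625/20⌋ = 15 → P; lat ⌊95.10900/10⌋ = 9 → J.
Square: lon ⌊0.54625/2⌋ = 0; lat ⌊5.10900/1⌋ = 5.
Subsquare: lon ⌊0.54625/0.0833333⌋ = 6 → g; lat ⌊0.10900/0.0416667⌋ = 2 → c.
Extended square: lon ⌊0.04625/0.00833333⌋ = 5; lat ⌊0.02566/0.00416667⌋ = 6.

PJ05gc56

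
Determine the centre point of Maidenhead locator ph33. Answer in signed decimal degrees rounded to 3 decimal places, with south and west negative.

-16.500, 127.000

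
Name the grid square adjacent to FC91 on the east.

GC01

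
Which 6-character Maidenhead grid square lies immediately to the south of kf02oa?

KF01ox

Latitude subsquare a = 0; −1 → -1, wraps to 23 = x, carry into square.
Latitude square 2; −1 → 1.
The longitude characters are unchanged.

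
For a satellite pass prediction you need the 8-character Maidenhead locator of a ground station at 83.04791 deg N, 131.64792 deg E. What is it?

Add 180° to longitude and 90° to latitude: 311.64792, 173.04791.
Field: lon ⌊311.64792/20⌋ = 15 → P; lat ⌊173.04791/10⌋ = 17 → R.
Square: lon ⌊11.64792/2⌋ = 5; lat ⌊3.04791/1⌋ = 3.
Subsquare: lon ⌊1.64792/0.0833333⌋ = 19 → t; lat ⌊0.04791/0.0416667⌋ = 1 → b.
Extended square: lon ⌊0.06459/0.00833333⌋ = 7; lat ⌊0.00624/0.00416667⌋ = 1.

PR53tb71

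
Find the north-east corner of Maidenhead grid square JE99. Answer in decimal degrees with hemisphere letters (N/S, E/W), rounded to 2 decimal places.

40.00° S, 20.00° E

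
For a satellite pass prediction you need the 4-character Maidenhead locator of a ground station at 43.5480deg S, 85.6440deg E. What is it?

NE26

Shift to the Maidenhead origin (180°W, 90°S): lon 265.64, lat 46.45.
Field: lon ⌊265.64/20⌋ = 13 → N; lat ⌊46.45/10⌋ = 4 → E.
Square: lon ⌊5.64/2⌋ = 2; lat ⌊6.45/1⌋ = 6.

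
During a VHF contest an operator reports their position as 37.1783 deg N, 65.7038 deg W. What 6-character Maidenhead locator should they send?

Offset from 180°W / 90°S: lon 114.2962°, lat 127.1783°.
Field: 114.2962/20 → 5 → F, 127.1783/10 → 12 → M; chars FM.
Square: 14.2962/2 → 7, 7.1783/1 → 7; chars 77.
Subsquare: 0.2962/0.0833333 → 3 → d, 0.1783/0.0416667 → 4 → e; chars de.

FM77de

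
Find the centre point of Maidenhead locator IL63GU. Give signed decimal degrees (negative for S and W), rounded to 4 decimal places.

23.8542, -7.4583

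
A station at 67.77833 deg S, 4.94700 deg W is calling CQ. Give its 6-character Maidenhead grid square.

Offset from 180°W / 90°S: lon 175.0530°, lat 22.2217°.
Field: lon ⌊175.0530/20⌋ = 8 → I; lat ⌊22.2217/10⌋ = 2 → C.
Square: lon ⌊15.0530/2⌋ = 7; lat ⌊2.2217/1⌋ = 2.
Subsquare: lon ⌊1.0530/0.0833333⌋ = 12 → m; lat ⌊0.2217/0.0416667⌋ = 5 → f.

IC72mf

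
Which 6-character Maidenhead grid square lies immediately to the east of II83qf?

II83rf

Longitude subsquare q = 16; +1 → 17 = r.
The latitude characters are unchanged.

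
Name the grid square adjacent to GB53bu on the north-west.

GB53av

Longitude subsquare b = 1; −1 → 0 = a.
Latitude subsquare u = 20; +1 → 21 = v.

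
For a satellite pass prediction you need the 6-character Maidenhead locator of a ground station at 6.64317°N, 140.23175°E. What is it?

QJ06cp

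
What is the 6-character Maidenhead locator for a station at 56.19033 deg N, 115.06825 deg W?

DO26le

Offset from 180°W / 90°S: lon 64.9317°, lat 146.1903°.
Field (20°×10°, letters A–R): lon ⌊64.9317/20⌋ = 3 → D; lat ⌊146.1903/10⌋ = 14 → O.
Square (2°×1°, digits 0–9): lon ⌊4.9317/2⌋ = 2; lat ⌊6.1903/1⌋ = 6.
Subsquare (5′×2.5′, letters a–x): lon ⌊0.9317/0.0833333⌋ = 11 → l; lat ⌊0.1903/0.0416667⌋ = 4 → e.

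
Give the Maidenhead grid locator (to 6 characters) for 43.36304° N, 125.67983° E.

PN23ui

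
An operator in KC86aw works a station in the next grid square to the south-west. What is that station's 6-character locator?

KC76xv

Longitude subsquare a = 0; −1 → -1, wraps to 23 = x, carry into square.
Longitude square 8; −1 → 7.
Latitude subsquare w = 22; −1 → 21 = v.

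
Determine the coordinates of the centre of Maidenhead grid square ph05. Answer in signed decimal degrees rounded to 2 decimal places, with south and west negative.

-14.50, 121.00

Field P=15, H=7: +15·20° lon, +7·10° lat → SW at lon 120°, lat -20°.
Square 0, 5: +0·2° lon, +5·1° lat → SW at lon 120°, lat -15°.
Cell spans 2° lon × 1° lat. Centre is SW corner plus half of each.
latitude -14.50, longitude 121.00.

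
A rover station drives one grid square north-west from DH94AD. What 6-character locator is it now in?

Longitude subsquare a = 0; −1 → -1, wraps to 23 = x, carry into square.
Longitude square 9; −1 → 8.
Latitude subsquare d = 3; +1 → 4 = e.

DH84xe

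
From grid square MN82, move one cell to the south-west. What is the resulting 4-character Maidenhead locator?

MN71

Longitude square 8; −1 → 7.
Latitude square 2; −1 → 1.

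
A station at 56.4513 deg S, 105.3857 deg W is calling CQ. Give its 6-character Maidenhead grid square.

Add 180° to longitude and 90° to latitude: 74.6143, 33.5487.
Field: lon ⌊74.6143/20⌋ = 3 → D; lat ⌊33.5487/10⌋ = 3 → D.
Square: lon ⌊14.6143/2⌋ = 7; lat ⌊3.5487/1⌋ = 3.
Subsquare: lon ⌊0.6143/0.0833333⌋ = 7 → h; lat ⌊0.5487/0.0416667⌋ = 13 → n.

DD73hn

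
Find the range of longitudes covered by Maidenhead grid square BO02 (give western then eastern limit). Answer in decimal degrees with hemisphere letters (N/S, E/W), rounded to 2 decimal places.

160.00° W, 158.00° W

Field B=1, O=14: +1·20° lon, +14·10° lat → SW at lon -160°, lat 50°.
Square 0, 2: +0·2° lon, +2·1° lat → SW at lon -160°, lat 52°.
Cell spans 2° lon × 1° lat.
west 160.00° W, east 158.00° W.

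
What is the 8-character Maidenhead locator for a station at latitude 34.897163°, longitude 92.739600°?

Add 180° to longitude and 90° to latitude: 272.73960, 124.89716.
Field: lon ⌊272.73960/20⌋ = 13 → N; lat ⌊124.89716/10⌋ = 12 → M.
Square: lon ⌊12.73960/2⌋ = 6; lat ⌊4.89716/1⌋ = 4.
Subsquare: lon ⌊0.73960/0.0833333⌋ = 8 → i; lat ⌊0.89716/0.0416667⌋ = 21 → v.
Extended square: lon ⌊0.07293/0.00833333⌋ = 8; lat ⌊0.02216/0.00416667⌋ = 5.

NM64iv85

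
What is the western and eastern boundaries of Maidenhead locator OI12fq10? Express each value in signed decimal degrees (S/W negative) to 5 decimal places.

Field O=14, I=8: +14·20° lon, +8·10° lat → SW at lon 100°, lat -10°.
Square 1, 2: +1·2° lon, +2·1° lat → SW at lon 102°, lat -8°.
Subsquare f=5, q=16: +5·0.0833333° lon, +16·0.0416667° lat → SW at lon 102.417°, lat -7.33333°.
Extended square 1, 0: +1·0.00833333° lon, +0·0.00416667° lat → SW at lon 102.425°, lat -7.33333°.
Cell spans 0.00833333° lon × 0.00416667° lat.
west 102.42500, east 102.43333.

102.42500, 102.43333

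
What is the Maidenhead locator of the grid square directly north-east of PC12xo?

PC22ap

Longitude subsquare x = 23; +1 → 24, wraps to 0 = a, carry into square.
Longitude square 1; +1 → 2.
Latitude subsquare o = 14; +1 → 15 = p.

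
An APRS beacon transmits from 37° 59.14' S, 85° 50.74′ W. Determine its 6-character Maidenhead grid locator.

EF72ba

Shift to the Maidenhead origin (180°W, 90°S): lon 94.1543, lat 52.0143.
Field (20°×10°, letters A–R): lon ⌊94.1543/20⌋ = 4 → E; lat ⌊52.0143/10⌋ = 5 → F.
Square (2°×1°, digits 0–9): lon ⌊14.1543/2⌋ = 7; lat ⌊2.0143/1⌋ = 2.
Subsquare (5′×2.5′, letters a–x): lon ⌊0.1543/0.0833333⌋ = 1 → b; lat ⌊0.0143/0.0416667⌋ = 0 → a.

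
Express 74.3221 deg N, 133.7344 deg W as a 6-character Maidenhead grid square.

CQ34dh

Add 180° to longitude and 90° to latitude: 46.2656, 164.3221.
Field: 46.2656/20 → 2 → C, 164.3221/10 → 16 → Q; chars CQ.
Square: 6.2656/2 → 3, 4.3221/1 → 4; chars 34.
Subsquare: 0.2656/0.0833333 → 3 → d, 0.3221/0.0416667 → 7 → h; chars dh.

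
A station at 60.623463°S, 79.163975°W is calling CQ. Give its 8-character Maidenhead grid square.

FC09kj00

Offset from 180°W / 90°S: lon 100.83603°, lat 29.37654°.
Field: lon ⌊100.83603/20⌋ = 5 → F; lat ⌊29.37654/10⌋ = 2 → C.
Square: lon ⌊0.83603/2⌋ = 0; lat ⌊9.37654/1⌋ = 9.
Subsquare: lon ⌊0.83603/0.0833333⌋ = 10 → k; lat ⌊0.37654/0.0416667⌋ = 9 → j.
Extended square: lon ⌊0.00269/0.00833333⌋ = 0; lat ⌊0.00154/0.00416667⌋ = 0.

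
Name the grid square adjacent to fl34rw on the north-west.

FL34qx

Longitude subsquare r = 17; −1 → 16 = q.
Latitude subsquare w = 22; +1 → 23 = x.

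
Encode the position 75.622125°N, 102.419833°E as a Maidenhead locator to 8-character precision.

Shift to the Maidenhead origin (180°W, 90°S): lon 282.41983, lat 165.62212.
Field: lon ⌊282.41983/20⌋ = 14 → O; lat ⌊165.62212/10⌋ = 16 → Q.
Square: lon ⌊2.41983/2⌋ = 1; lat ⌊5.62212/1⌋ = 5.
Subsquare: lon ⌊0.41983/0.0833333⌋ = 5 → f; lat ⌊0.62212/0.0416667⌋ = 14 → o.
Extended square: lon ⌊0.00317/0.00833333⌋ = 0; lat ⌊0.03879/0.00416667⌋ = 9.

OQ15fo09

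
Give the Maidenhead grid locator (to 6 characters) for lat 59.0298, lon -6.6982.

Offset from 180°W / 90°S: lon 173.3018°, lat 149.0298°.
Field: lon ⌊173.3018/20⌋ = 8 → I; lat ⌊149.0298/10⌋ = 14 → O.
Square: lon ⌊13.3018/2⌋ = 6; lat ⌊9.0298/1⌋ = 9.
Subsquare: lon ⌊1.3018/0.0833333⌋ = 15 → p; lat ⌊0.0298/0.0416667⌋ = 0 → a.

IO69pa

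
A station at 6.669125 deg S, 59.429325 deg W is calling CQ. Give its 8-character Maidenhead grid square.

GI03gh89

Add 180° to longitude and 90° to latitude: 120.57067, 83.33088.
Field: 120.57067/20 → 6 → G, 83.33088/10 → 8 → I; chars GI.
Square: 0.57067/2 → 0, 3.33088/1 → 3; chars 03.
Subsquare: 0.57067/0.0833333 → 6 → g, 0.33088/0.0416667 → 7 → h; chars gh.
Extended square: 0.07067/0.00833333 → 8, 0.03921/0.00416667 → 9; chars 89.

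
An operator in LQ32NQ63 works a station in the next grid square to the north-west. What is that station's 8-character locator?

LQ32nq54

Longitude extended square 6; −1 → 5.
Latitude extended square 3; +1 → 4.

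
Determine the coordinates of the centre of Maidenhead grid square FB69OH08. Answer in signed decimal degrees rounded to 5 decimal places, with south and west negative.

Field F=5, B=1: +5·20° lon, +1·10° lat → SW at lon -80°, lat -80°.
Square 6, 9: +6·2° lon, +9·1° lat → SW at lon -68°, lat -71°.
Subsquare o=14, h=7: +14·0.0833333° lon, +7·0.0416667° lat → SW at lon -66.8333°, lat -70.7083°.
Extended square 0, 8: +0·0.00833333° lon, +8·0.00416667° lat → SW at lon -66.8333°, lat -70.675°.
Cell spans 0.00833333° lon × 0.00416667° lat. Centre is SW corner plus half of each.
latitude -70.67292, longitude -66.82917.

-70.67292, -66.82917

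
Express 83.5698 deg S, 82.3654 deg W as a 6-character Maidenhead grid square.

EA86tk

Offset from 180°W / 90°S: lon 97.6346°, lat 6.4302°.
Field: lon ⌊97.6346/20⌋ = 4 → E; lat ⌊6.4302/10⌋ = 0 → A.
Square: lon ⌊17.6346/2⌋ = 8; lat ⌊6.4302/1⌋ = 6.
Subsquare: lon ⌊1.6346/0.0833333⌋ = 19 → t; lat ⌊0.4302/0.0416667⌋ = 10 → k.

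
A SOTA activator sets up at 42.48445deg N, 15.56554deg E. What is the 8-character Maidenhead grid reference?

JN72sl76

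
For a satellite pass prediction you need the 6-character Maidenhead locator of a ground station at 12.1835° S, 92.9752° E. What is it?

Add 180° to longitude and 90° to latitude: 272.9752, 77.8165.
Field: lon ⌊272.9752/20⌋ = 13 → N; lat ⌊77.8165/10⌋ = 7 → H.
Square: lon ⌊12.9752/2⌋ = 6; lat ⌊7.8165/1⌋ = 7.
Subsquare: lon ⌊0.9752/0.0833333⌋ = 11 → l; lat ⌊0.8165/0.0416667⌋ = 19 → t.

NH67lt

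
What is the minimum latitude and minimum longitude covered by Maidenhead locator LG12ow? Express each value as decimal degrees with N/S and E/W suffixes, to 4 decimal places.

27.0833° S, 43.1667° E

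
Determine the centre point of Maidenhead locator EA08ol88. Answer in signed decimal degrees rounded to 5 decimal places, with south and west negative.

Field E=4, A=0: +4·20° lon, +0·10° lat → SW at lon -100°, lat -90°.
Square 0, 8: +0·2° lon, +8·1° lat → SW at lon -100°, lat -82°.
Subsquare o=14, l=11: +14·0.0833333° lon, +11·0.0416667° lat → SW at lon -98.8333°, lat -81.5417°.
Extended square 8, 8: +8·0.00833333° lon, +8·0.00416667° lat → SW at lon -98.7667°, lat -81.5083°.
Cell spans 0.00833333° lon × 0.00416667° lat. Centre is SW corner plus half of each.
latitude -81.50625, longitude -98.76250.

-81.50625, -98.76250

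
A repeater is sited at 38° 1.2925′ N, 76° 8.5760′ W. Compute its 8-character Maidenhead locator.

Offset from 180°W / 90°S: lon 103.85707°, lat 128.02154°.
Field: 103.85707/20 → 5 → F, 128.02154/10 → 12 → M; chars FM.
Square: 3.85707/2 → 1, 8.02154/1 → 8; chars 18.
Subsquare: 1.85707/0.0833333 → 22 → w, 0.02154/0.0416667 → 0 → a; chars wa.
Extended square: 0.02373/0.00833333 → 2, 0.02154/0.00416667 → 5; chars 25.

FM18wa25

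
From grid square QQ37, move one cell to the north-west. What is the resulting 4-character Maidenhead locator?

QQ28

Longitude square 3; −1 → 2.
Latitude square 7; +1 → 8.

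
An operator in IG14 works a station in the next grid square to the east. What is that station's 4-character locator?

Longitude square 1; +1 → 2.
The latitude characters are unchanged.

IG24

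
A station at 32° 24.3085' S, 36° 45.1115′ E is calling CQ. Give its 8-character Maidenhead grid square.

Shift to the Maidenhead origin (180°W, 90°S): lon 216.75186, lat 57.59486.
Field: lon ⌊216.75186/20⌋ = 10 → K; lat ⌊57.59486/10⌋ = 5 → F.
Square: lon ⌊16.75186/2⌋ = 8; lat ⌊7.59486/1⌋ = 7.
Subsquare: lon ⌊0.75186/0.0833333⌋ = 9 → j; lat ⌊0.59486/0.0416667⌋ = 14 → o.
Extended square: lon ⌊0.00186/0.00833333⌋ = 0; lat ⌊0.01153/0.00416667⌋ = 2.

KF87jo02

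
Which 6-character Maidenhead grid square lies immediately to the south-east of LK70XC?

LK80ab

Longitude subsquare x = 23; +1 → 24, wraps to 0 = a, carry into square.
Longitude square 7; +1 → 8.
Latitude subsquare c = 2; −1 → 1 = b.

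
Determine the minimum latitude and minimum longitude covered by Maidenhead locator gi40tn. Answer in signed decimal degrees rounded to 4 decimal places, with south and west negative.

Field G=6, I=8: +6·20° lon, +8·10° lat → SW at lon -60°, lat -10°.
Square 4, 0: +4·2° lon, +0·1° lat → SW at lon -52°, lat -10°.
Subsquare t=19, n=13: +19·0.0833333° lon, +13·0.0416667° lat → SW at lon -50.4167°, lat -9.45833°.
latitude -9.4583, longitude -50.4167.

-9.4583, -50.4167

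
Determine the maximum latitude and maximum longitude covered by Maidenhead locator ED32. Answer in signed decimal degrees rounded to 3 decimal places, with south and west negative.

Field E=4, D=3: +4·20° lon, +3·10° lat → SW at lon -100°, lat -60°.
Square 3, 2: +3·2° lon, +2·1° lat → SW at lon -94°, lat -58°.
Cell spans 2° lon × 1° lat. NE corner is SW corner plus one full cell.
latitude -57.000, longitude -92.000.

-57.000, -92.000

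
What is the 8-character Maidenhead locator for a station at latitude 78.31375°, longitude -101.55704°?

DQ98fh35

Add 180° to longitude and 90° to latitude: 78.44296, 168.31375.
Field: lon ⌊78.44296/20⌋ = 3 → D; lat ⌊168.31375/10⌋ = 16 → Q.
Square: lon ⌊18.44296/2⌋ = 9; lat ⌊8.31375/1⌋ = 8.
Subsquare: lon ⌊0.44296/0.0833333⌋ = 5 → f; lat ⌊0.31375/0.0416667⌋ = 7 → h.
Extended square: lon ⌊0.02629/0.00833333⌋ = 3; lat ⌊0.02208/0.00416667⌋ = 5.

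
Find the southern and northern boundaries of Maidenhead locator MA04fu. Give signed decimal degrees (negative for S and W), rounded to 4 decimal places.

-85.1667, -85.1250

Field M=12, A=0: +12·20° lon, +0·10° lat → SW at lon 60°, lat -90°.
Square 0, 4: +0·2° lon, +4·1° lat → SW at lon 60°, lat -86°.
Subsquare f=5, u=20: +5·0.0833333° lon, +20·0.0416667° lat → SW at lon 60.4167°, lat -85.1667°.
Cell spans 0.0833333° lon × 0.0416667° lat.
south -85.1667, north -85.1250.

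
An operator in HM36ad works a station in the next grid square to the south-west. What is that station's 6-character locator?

HM26xc

Longitude subsquare a = 0; −1 → -1, wraps to 23 = x, carry into square.
Longitude square 3; −1 → 2.
Latitude subsquare d = 3; −1 → 2 = c.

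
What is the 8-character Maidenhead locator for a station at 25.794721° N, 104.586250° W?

Offset from 180°W / 90°S: lon 75.41375°, lat 115.79472°.
Field: 75.41375/20 → 3 → D, 115.79472/10 → 11 → L; chars DL.
Square: 15.41375/2 → 7, 5.79472/1 → 5; chars 75.
Subsquare: 1.41375/0.0833333 → 16 → q, 0.79472/0.0416667 → 19 → t; chars qt.
Extended square: 0.08042/0.00833333 → 9, 0.00305/0.00416667 → 0; chars 90.

DL75qt90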